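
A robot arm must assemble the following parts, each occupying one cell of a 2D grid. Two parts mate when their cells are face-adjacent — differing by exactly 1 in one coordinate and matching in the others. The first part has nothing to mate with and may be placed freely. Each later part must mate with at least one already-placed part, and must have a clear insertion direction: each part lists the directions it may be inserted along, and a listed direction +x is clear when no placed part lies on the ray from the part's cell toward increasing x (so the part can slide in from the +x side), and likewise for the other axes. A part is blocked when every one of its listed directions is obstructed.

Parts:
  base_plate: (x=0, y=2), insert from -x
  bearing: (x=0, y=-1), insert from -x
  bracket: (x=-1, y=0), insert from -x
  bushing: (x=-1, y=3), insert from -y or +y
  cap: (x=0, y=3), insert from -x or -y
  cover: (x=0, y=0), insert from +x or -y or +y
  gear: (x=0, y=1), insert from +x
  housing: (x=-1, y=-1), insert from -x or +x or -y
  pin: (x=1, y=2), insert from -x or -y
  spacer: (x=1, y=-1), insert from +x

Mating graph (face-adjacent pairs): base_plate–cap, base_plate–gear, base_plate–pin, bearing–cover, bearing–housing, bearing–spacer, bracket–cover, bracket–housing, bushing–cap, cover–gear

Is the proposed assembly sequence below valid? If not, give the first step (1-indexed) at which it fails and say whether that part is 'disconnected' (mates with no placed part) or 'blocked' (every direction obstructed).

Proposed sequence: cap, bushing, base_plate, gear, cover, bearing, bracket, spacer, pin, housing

1. cap@(0, 3) [-x clear] — {cap}
2. bushing@(-1, 3) [-y clear] — {bushing, cap}
3. base_plate@(0, 2) [-x clear] — {base_plate, bushing, cap}
4. gear@(0, 1) [+x clear] — {base_plate, bushing, cap, gear}
5. cover@(0, 0) [+x clear] — {base_plate, bushing, cap, cover, gear}
6. bearing@(0, -1) [-x clear] — {base_plate, bearing, bushing, cap, cover, gear}
7. bracket@(-1, 0) [-x clear] — {base_plate, bearing, bracket, bushing, cap, cover, gear}
8. spacer@(1, -1) [+x clear] — {base_plate, bearing, bracket, bushing, cap, cover, gear, spacer}
9. pin@(1, 2) — -x/-y all obstructed ⇒ blocked

Invalid at step 9 (blocked)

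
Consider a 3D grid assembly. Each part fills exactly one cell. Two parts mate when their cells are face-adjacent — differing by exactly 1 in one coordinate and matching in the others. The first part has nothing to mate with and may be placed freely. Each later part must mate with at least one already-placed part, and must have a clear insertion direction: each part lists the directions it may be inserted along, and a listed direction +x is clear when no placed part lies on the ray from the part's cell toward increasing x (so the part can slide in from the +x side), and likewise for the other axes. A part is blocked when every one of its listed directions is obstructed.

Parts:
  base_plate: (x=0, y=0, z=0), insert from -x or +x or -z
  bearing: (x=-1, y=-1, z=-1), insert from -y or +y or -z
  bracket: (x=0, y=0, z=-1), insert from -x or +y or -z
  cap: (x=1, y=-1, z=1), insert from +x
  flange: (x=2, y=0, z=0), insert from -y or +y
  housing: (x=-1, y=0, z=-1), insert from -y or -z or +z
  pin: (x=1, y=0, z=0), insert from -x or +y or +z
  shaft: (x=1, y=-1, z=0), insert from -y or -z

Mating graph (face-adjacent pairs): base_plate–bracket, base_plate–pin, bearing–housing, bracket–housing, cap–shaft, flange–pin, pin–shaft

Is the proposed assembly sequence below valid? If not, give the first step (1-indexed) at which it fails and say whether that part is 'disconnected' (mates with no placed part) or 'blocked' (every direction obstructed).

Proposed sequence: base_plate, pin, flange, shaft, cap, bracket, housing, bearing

1. base_plate@(0, 0, 0) [-x clear] — {base_plate}
2. pin@(1, 0, 0) [+y clear] — {base_plate, pin}
3. flange@(2, 0, 0) [-y clear] — {base_plate, flange, pin}
4. shaft@(1, -1, 0) [-y clear] — {base_plate, flange, pin, shaft}
5. cap@(1, -1, 1) [+x clear] — {base_plate, cap, flange, pin, shaft}
6. bracket@(0, 0, -1) [-x clear] — {base_plate, bracket, cap, flange, pin, shaft}
7. housing@(-1, 0, -1) [-y clear] — {base_plate, bracket, cap, flange, housing, pin, shaft}
8. bearing@(-1, -1, -1) [-y clear] — {base_plate, bearing, bracket, cap, flange, housing, pin, shaft}

Valid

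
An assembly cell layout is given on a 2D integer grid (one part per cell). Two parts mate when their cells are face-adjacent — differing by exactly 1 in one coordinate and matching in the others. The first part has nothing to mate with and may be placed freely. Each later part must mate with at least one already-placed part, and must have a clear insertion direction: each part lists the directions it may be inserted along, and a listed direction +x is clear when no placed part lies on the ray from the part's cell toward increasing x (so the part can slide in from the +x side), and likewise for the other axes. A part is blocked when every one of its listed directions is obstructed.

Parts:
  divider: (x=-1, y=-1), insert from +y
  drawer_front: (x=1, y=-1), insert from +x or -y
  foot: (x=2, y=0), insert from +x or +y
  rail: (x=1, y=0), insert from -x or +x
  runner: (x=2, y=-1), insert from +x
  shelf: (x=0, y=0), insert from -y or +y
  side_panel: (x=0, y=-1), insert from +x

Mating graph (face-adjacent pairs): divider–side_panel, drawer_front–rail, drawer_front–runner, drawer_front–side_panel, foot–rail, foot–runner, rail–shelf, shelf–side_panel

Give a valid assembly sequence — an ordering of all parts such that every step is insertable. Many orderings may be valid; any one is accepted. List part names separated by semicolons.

rail; foot; shelf; side_panel; runner; drawer_front; divider

1. rail@(1, 0) [-x clear] — {rail}
2. foot@(2, 0) [+x clear] — {foot, rail}
3. shelf@(0, 0) [-y clear] — {foot, rail, shelf}
4. side_panel@(0, -1) [+x clear] — {foot, rail, shelf, side_panel}
5. runner@(2, -1) [+x clear] — {foot, rail, runner, shelf, side_panel}
6. drawer_front@(1, -1) [-y clear] — {drawer_front, foot, rail, runner, shelf, side_panel}
7. divider@(-1, -1) [+y clear] — {divider, drawer_front, foot, rail, runner, shelf, side_panel}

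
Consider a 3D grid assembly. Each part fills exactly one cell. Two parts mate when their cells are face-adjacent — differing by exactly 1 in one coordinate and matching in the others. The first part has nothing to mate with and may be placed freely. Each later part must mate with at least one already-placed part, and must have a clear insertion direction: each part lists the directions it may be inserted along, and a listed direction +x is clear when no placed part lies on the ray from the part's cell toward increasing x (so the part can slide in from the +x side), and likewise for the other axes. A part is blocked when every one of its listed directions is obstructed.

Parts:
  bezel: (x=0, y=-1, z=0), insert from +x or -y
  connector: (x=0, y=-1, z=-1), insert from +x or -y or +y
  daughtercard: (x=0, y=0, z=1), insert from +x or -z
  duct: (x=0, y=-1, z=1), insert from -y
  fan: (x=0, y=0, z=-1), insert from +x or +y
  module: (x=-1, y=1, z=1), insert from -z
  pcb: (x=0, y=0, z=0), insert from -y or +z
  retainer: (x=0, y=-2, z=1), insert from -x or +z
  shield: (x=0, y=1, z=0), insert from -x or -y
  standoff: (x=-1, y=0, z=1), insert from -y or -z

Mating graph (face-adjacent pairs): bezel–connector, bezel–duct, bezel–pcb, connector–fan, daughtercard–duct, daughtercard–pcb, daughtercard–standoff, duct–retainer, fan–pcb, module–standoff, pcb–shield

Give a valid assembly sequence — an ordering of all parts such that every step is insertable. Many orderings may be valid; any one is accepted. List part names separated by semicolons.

1. daughtercard@(0, 0, 1) [+x clear] — {daughtercard}
2. pcb@(0, 0, 0) [-y clear] — {daughtercard, pcb}
3. shield@(0, 1, 0) [-x clear] — {daughtercard, pcb, shield}
4. bezel@(0, -1, 0) [+x clear] — {bezel, daughtercard, pcb, shield}
5. connector@(0, -1, -1) [+x clear] — {bezel, connector, daughtercard, pcb, shield}
6. duct@(0, -1, 1) [-y clear] — {bezel, connector, daughtercard, duct, pcb, shield}
7. retainer@(0, -2, 1) [-x clear] — {bezel, connector, daughtercard, duct, pcb, retainer, shield}
8. fan@(0, 0, -1) [+x clear] — {bezel, connector, daughtercard, duct, fan, pcb, retainer, shield}
9. standoff@(-1, 0, 1) [-y clear] — {bezel, connector, daughtercard, duct, fan, pcb, retainer, shield, standoff}
10. module@(-1, 1, 1) [-z clear] — {bezel, connector, daughtercard, duct, fan, module, pcb, retainer, shield, standoff}

daughtercard; pcb; shield; bezel; connector; duct; retainer; fan; standoff; module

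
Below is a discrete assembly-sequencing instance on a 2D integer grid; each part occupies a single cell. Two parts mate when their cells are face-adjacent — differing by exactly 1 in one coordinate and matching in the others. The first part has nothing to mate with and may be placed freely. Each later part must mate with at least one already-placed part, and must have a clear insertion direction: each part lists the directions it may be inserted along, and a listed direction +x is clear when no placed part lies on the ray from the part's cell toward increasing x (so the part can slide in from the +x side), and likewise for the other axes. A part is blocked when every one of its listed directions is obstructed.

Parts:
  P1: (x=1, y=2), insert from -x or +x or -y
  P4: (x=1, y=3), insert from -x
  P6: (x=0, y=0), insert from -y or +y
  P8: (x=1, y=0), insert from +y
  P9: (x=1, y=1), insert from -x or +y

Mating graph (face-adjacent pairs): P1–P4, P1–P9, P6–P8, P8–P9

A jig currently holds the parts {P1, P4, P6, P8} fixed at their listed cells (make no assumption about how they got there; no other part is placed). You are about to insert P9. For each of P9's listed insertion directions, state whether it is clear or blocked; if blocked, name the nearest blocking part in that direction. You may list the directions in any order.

-x: ray from P9(1, 1) has no placed part ⇒ clear
+y: nearest on ray is P1@(1, 2) ⇒ blocked

+y: blocked by P1; -x: clear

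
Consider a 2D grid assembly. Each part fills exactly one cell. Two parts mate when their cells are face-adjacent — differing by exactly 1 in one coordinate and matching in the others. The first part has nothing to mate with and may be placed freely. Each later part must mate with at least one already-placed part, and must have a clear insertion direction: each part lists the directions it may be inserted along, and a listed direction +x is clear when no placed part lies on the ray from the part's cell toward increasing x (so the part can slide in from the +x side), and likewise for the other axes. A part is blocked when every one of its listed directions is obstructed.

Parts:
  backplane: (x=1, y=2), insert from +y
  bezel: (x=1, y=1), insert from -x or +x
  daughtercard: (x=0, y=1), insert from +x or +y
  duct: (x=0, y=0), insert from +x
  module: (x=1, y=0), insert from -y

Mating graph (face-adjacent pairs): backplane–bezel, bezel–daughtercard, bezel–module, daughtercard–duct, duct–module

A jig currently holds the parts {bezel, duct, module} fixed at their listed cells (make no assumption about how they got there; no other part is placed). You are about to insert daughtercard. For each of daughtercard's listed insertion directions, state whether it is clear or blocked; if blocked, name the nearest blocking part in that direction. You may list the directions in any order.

+x: nearest on ray is bezel@(1, 1) ⇒ blocked
+y: ray from daughtercard(0, 1) has no placed part ⇒ clear

+x: blocked by bezel; +y: clear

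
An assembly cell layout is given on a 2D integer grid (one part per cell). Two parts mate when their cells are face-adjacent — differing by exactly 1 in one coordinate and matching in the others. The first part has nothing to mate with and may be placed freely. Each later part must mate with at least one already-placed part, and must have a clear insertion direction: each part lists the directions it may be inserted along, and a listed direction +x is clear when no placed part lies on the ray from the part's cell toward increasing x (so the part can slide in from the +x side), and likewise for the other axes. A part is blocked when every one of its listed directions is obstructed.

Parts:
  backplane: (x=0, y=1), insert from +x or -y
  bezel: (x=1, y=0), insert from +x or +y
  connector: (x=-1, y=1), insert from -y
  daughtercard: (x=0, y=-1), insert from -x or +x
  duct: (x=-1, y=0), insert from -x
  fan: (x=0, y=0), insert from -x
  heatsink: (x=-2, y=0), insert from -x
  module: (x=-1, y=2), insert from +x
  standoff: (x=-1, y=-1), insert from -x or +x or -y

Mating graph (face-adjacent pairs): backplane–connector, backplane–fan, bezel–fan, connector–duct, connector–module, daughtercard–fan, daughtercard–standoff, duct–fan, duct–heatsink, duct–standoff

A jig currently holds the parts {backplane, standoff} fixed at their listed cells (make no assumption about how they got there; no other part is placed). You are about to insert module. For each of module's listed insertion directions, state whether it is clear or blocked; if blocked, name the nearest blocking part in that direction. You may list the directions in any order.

+x: clear

+x: ray from module(-1, 2) has no placed part ⇒ clear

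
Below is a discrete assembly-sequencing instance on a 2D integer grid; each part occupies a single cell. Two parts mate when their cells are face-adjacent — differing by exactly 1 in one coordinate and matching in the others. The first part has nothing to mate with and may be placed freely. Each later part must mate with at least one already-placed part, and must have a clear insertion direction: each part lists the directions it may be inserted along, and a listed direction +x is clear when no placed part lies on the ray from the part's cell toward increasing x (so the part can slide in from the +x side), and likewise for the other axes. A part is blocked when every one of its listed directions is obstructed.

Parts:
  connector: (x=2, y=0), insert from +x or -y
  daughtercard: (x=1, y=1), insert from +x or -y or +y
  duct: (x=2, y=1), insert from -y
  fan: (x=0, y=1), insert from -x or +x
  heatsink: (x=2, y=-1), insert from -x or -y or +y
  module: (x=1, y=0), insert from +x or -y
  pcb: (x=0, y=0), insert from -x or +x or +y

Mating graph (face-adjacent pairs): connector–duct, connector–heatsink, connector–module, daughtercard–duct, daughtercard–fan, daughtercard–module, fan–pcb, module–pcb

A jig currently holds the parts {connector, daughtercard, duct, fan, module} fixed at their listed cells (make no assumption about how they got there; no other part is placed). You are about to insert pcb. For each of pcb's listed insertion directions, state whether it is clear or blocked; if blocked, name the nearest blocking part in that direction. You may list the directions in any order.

+x: blocked by module; +y: blocked by fan; -x: clear

-x: ray from pcb(0, 0) has no placed part ⇒ clear
+x: nearest on ray is module@(1, 0) ⇒ blocked
+y: nearest on ray is fan@(0, 1) ⇒ blocked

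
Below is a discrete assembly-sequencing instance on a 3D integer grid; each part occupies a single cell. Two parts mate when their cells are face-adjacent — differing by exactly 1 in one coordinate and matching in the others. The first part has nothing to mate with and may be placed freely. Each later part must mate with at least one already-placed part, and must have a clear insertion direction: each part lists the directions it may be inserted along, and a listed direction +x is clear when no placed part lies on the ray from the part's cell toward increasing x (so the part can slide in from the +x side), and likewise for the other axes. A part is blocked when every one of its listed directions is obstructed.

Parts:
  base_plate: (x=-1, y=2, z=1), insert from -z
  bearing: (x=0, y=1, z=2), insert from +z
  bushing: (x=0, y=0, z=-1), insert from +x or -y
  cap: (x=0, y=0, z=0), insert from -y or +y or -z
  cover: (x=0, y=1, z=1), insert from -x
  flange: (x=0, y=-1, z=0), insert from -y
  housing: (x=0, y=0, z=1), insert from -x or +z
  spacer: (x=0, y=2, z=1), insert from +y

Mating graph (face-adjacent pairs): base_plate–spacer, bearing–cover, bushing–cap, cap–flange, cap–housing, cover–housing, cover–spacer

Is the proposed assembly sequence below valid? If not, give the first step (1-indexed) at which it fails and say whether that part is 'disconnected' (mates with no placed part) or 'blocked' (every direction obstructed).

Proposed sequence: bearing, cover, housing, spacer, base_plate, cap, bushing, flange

1. bearing@(0, 1, 2) [+z clear] — {bearing}
2. cover@(0, 1, 1) [-x clear] — {bearing, cover}
3. housing@(0, 0, 1) [-x clear] — {bearing, cover, housing}
4. spacer@(0, 2, 1) [+y clear] — {bearing, cover, housing, spacer}
5. base_plate@(-1, 2, 1) [-z clear] — {base_plate, bearing, cover, housing, spacer}
6. cap@(0, 0, 0) [-y clear] — {base_plate, bearing, cap, cover, housing, spacer}
7. bushing@(0, 0, -1) [+x clear] — {base_plate, bearing, bushing, cap, cover, housing, spacer}
8. flange@(0, -1, 0) [-y clear] — {base_plate, bearing, bushing, cap, cover, flange, housing, spacer}

Valid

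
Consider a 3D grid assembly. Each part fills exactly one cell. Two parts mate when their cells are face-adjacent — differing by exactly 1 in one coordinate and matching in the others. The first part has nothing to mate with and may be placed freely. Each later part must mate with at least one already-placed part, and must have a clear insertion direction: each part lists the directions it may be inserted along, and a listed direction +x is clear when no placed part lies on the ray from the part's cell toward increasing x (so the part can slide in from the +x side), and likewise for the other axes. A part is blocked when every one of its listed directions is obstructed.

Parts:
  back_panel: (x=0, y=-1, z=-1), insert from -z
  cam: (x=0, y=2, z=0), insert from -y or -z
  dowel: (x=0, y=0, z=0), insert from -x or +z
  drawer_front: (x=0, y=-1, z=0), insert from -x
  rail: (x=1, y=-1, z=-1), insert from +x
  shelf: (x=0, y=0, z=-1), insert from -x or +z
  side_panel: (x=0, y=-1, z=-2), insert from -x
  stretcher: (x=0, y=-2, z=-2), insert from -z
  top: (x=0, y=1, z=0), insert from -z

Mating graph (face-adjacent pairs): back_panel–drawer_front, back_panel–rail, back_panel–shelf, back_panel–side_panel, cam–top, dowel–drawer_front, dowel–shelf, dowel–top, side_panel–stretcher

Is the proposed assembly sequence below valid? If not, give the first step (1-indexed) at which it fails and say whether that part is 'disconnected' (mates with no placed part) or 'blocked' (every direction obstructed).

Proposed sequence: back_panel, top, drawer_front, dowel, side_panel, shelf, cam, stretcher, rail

1. back_panel@(0, -1, -1) [-z clear] — {back_panel}
2. top@(0, 1, 0) — no placed neighbour ⇒ disconnected

Invalid at step 2 (disconnected)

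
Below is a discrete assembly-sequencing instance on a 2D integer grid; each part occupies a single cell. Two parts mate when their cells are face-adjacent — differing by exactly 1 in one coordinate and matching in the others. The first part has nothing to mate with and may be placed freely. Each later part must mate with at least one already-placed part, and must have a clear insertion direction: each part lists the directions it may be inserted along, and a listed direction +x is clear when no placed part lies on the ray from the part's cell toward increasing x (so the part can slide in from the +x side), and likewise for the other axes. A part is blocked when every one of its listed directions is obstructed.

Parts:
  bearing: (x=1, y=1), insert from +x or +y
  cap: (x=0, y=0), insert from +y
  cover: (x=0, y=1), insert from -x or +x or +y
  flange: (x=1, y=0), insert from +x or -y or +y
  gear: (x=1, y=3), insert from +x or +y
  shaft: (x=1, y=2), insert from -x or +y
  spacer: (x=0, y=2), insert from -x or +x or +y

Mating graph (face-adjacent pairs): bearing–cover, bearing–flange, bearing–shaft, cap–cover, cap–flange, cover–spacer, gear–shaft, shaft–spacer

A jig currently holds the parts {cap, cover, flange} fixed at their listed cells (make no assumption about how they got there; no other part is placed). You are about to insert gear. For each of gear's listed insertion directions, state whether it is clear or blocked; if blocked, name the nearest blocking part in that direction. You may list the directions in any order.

+x: clear; +y: clear

+x: ray from gear(1, 3) has no placed part ⇒ clear
+y: ray from gear(1, 3) has no placed part ⇒ clear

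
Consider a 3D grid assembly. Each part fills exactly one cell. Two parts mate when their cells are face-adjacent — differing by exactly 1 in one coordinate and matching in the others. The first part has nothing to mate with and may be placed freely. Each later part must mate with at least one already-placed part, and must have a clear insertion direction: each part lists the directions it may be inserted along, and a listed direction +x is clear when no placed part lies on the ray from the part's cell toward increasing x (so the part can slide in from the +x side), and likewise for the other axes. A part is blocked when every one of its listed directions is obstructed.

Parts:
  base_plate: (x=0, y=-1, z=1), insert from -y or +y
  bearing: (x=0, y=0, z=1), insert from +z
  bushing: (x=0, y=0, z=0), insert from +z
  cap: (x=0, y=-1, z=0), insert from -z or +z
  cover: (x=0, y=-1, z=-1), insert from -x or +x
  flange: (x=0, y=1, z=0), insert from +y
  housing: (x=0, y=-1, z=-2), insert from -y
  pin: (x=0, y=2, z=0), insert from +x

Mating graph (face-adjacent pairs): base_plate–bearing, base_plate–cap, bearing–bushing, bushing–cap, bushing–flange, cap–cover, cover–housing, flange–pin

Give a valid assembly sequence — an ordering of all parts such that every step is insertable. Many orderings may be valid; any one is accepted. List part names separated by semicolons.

1. base_plate@(0, -1, 1) [-y clear] — {base_plate}
2. cap@(0, -1, 0) [-z clear] — {base_plate, cap}
3. cover@(0, -1, -1) [-x clear] — {base_plate, cap, cover}
4. bushing@(0, 0, 0) [+z clear] — {base_plate, bushing, cap, cover}
5. bearing@(0, 0, 1) [+z clear] — {base_plate, bearing, bushing, cap, cover}
6. flange@(0, 1, 0) [+y clear] — {base_plate, bearing, bushing, cap, cover, flange}
7. pin@(0, 2, 0) [+x clear] — {base_plate, bearing, bushing, cap, cover, flange, pin}
8. housing@(0, -1, -2) [-y clear] — {base_plate, bearing, bushing, cap, cover, flange, housing, pin}

base_plate; cap; cover; bushing; bearing; flange; pin; housing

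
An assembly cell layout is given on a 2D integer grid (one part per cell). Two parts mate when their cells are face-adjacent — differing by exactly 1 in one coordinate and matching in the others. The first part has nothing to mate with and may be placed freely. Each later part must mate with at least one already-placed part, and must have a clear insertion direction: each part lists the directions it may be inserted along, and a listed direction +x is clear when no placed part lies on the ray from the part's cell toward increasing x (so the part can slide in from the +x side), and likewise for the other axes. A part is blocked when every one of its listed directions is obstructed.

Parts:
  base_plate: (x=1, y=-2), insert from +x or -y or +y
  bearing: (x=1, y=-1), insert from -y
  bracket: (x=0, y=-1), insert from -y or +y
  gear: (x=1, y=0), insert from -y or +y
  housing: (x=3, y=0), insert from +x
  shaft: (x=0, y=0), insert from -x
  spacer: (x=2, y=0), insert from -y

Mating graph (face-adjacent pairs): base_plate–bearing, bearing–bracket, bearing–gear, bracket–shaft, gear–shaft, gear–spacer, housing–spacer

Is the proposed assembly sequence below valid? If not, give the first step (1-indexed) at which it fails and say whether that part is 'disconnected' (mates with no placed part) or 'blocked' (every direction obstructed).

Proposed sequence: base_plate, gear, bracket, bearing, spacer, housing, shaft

Invalid at step 2 (disconnected)

1. base_plate@(1, -2) [+x clear] — {base_plate}
2. gear@(1, 0) — no placed neighbour ⇒ disconnected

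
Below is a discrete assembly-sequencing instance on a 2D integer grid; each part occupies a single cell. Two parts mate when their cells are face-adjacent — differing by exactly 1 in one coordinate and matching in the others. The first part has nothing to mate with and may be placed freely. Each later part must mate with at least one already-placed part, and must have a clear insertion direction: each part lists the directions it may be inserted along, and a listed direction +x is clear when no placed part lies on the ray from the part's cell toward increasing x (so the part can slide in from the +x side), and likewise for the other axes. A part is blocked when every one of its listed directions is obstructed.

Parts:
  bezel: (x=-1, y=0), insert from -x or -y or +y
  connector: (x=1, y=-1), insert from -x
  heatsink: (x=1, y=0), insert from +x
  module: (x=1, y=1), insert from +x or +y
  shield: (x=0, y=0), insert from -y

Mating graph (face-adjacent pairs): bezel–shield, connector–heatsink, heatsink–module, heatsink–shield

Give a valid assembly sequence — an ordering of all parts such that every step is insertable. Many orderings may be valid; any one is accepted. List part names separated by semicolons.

shield; bezel; heatsink; module; connector

1. shield@(0, 0) [-y clear] — {shield}
2. bezel@(-1, 0) [-x clear] — {bezel, shield}
3. heatsink@(1, 0) [+x clear] — {bezel, heatsink, shield}
4. module@(1, 1) [+x clear] — {bezel, heatsink, module, shield}
5. connector@(1, -1) [-x clear] — {bezel, connector, heatsink, module, shield}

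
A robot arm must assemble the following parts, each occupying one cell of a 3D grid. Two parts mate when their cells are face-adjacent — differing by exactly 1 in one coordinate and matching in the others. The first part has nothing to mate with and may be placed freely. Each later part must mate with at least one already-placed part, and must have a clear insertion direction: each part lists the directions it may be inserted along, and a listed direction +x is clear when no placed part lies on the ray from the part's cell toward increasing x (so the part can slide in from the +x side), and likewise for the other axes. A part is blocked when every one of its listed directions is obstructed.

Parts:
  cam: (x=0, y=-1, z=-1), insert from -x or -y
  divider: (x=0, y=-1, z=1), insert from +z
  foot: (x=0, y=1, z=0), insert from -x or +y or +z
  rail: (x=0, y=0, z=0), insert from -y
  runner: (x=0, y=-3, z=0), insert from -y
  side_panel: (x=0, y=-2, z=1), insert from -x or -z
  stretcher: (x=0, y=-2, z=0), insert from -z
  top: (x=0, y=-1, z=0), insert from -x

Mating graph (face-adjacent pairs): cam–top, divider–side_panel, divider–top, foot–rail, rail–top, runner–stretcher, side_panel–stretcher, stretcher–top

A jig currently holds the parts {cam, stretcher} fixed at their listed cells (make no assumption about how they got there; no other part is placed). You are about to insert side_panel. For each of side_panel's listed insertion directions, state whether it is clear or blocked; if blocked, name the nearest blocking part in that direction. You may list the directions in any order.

-x: ray from side_panel(0, -2, 1) has no placed part ⇒ clear
-z: nearest on ray is stretcher@(0, -2, 0) ⇒ blocked

-x: clear; -z: blocked by stretcher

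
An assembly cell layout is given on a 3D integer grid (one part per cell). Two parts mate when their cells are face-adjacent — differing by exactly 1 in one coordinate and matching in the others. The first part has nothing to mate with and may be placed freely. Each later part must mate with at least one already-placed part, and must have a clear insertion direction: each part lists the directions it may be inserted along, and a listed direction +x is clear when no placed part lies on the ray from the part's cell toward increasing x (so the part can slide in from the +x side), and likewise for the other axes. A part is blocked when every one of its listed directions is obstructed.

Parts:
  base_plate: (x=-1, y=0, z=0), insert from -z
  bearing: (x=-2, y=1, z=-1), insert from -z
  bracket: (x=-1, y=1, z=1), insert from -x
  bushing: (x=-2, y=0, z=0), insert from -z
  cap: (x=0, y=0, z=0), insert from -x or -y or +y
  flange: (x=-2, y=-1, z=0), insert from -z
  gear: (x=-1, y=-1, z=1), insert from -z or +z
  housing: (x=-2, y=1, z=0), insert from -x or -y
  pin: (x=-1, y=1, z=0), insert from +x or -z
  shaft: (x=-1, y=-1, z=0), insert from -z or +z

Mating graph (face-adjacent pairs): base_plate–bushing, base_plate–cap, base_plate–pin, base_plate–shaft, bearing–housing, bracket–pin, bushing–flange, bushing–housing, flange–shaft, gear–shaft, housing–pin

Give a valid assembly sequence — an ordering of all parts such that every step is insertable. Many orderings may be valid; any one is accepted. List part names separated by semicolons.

1. bushing@(-2, 0, 0) [-z clear] — {bushing}
2. base_plate@(-1, 0, 0) [-z clear] — {base_plate, bushing}
3. pin@(-1, 1, 0) [+x clear] — {base_plate, bushing, pin}
4. bracket@(-1, 1, 1) [-x clear] — {base_plate, bracket, bushing, pin}
5. cap@(0, 0, 0) [-y clear] — {base_plate, bracket, bushing, cap, pin}
6. shaft@(-1, -1, 0) [-z clear] — {base_plate, bracket, bushing, cap, pin, shaft}
7. flange@(-2, -1, 0) [-z clear] — {base_plate, bracket, bushing, cap, flange, pin, shaft}
8. housing@(-2, 1, 0) [-x clear] — {base_plate, bracket, bushing, cap, flange, housing, pin, shaft}
9. bearing@(-2, 1, -1) [-z clear] — {base_plate, bearing, bracket, bushing, cap, flange, housing, pin, shaft}
10. gear@(-1, -1, 1) [+z clear] — {base_plate, bearing, bracket, bushing, cap, flange, gear, housing, pin, shaft}

bushing; base_plate; pin; bracket; cap; shaft; flange; housing; bearing; gear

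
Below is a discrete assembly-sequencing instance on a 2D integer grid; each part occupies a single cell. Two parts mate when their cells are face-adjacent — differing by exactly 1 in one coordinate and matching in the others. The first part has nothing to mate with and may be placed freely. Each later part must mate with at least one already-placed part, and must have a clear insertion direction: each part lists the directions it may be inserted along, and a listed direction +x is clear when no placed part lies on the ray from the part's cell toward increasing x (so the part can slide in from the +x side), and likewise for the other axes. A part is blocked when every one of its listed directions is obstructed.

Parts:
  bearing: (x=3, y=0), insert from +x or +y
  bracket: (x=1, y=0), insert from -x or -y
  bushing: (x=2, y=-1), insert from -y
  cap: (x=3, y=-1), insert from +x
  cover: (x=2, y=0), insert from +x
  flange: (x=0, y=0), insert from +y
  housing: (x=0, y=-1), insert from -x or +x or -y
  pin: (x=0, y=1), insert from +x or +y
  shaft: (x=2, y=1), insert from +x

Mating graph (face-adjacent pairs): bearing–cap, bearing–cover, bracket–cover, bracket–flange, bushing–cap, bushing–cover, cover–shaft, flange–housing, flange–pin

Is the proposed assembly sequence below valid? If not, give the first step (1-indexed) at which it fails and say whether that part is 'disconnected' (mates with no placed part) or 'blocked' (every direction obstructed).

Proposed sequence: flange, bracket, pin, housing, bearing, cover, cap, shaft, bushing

Invalid at step 5 (disconnected)

1. flange@(0, 0) [+y clear] — {flange}
2. bracket@(1, 0) [-y clear] — {bracket, flange}
3. pin@(0, 1) [+x clear] — {bracket, flange, pin}
4. housing@(0, -1) [-x clear] — {bracket, flange, housing, pin}
5. bearing@(3, 0) — no placed neighbour ⇒ disconnected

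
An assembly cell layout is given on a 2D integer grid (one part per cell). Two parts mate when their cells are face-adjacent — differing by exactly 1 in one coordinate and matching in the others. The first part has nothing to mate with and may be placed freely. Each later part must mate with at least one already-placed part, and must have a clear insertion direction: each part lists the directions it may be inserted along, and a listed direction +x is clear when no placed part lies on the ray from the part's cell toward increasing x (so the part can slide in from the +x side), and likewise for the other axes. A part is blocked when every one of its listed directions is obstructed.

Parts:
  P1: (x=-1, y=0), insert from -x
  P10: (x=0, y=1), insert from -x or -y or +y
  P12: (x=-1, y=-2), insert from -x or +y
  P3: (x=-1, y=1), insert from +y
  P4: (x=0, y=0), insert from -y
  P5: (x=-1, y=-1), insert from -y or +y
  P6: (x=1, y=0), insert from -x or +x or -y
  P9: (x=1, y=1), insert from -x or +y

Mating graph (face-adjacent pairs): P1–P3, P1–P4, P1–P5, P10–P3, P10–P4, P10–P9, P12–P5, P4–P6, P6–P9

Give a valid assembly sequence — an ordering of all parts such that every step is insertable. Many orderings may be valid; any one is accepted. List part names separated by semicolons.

P3; P10; P1; P4; P9; P5; P12; P6

1. P3@(-1, 1) [+y clear] — {P3}
2. P10@(0, 1) [-y clear] — {P10, P3}
3. P1@(-1, 0) [-x clear] — {P1, P10, P3}
4. P4@(0, 0) [-y clear] — {P1, P10, P3, P4}
5. P9@(1, 1) [+y clear] — {P1, P10, P3, P4, P9}
6. P5@(-1, -1) [-y clear] — {P1, P10, P3, P4, P5, P9}
7. P12@(-1, -2) [-x clear] — {P1, P10, P12, P3, P4, P5, P9}
8. P6@(1, 0) [+x clear] — {P1, P10, P12, P3, P4, P5, P6, P9}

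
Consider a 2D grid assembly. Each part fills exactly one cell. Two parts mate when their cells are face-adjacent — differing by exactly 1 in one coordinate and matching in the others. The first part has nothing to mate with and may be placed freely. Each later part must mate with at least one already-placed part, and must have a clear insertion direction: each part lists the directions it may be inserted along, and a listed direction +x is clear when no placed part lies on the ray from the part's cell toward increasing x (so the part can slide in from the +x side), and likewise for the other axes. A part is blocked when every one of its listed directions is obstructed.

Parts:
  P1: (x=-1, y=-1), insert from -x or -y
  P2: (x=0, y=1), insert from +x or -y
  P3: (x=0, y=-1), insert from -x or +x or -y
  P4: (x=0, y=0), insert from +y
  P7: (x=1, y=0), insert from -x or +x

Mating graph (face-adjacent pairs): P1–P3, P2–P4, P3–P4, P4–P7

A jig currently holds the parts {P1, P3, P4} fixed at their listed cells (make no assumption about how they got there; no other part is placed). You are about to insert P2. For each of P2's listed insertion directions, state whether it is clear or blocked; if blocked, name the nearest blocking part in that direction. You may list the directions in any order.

+x: ray from P2(0, 1) has no placed part ⇒ clear
-y: nearest on ray is P4@(0, 0) ⇒ blocked

+x: clear; -y: blocked by P4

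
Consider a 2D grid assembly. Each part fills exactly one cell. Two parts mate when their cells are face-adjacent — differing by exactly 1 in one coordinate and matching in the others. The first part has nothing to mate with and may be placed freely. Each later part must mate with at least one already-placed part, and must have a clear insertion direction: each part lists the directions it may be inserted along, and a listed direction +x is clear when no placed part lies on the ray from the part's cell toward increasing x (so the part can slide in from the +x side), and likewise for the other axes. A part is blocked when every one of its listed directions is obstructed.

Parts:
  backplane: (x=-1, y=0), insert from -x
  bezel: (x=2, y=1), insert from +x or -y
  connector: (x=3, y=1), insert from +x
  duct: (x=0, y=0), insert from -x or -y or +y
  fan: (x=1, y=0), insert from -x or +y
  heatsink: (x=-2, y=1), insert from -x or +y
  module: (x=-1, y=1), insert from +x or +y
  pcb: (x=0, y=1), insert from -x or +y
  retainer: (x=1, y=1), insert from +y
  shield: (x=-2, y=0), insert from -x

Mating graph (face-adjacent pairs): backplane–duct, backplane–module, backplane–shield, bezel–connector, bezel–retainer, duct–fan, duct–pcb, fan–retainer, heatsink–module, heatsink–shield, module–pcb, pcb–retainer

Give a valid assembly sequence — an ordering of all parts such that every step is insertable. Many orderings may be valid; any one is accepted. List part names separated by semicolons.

1. bezel@(2, 1) [+x clear] — {bezel}
2. connector@(3, 1) [+x clear] — {bezel, connector}
3. retainer@(1, 1) [+y clear] — {bezel, connector, retainer}
4. pcb@(0, 1) [-x clear] — {bezel, connector, pcb, retainer}
5. module@(-1, 1) [+y clear] — {bezel, connector, module, pcb, retainer}
6. heatsink@(-2, 1) [-x clear] — {bezel, connector, heatsink, module, pcb, retainer}
7. fan@(1, 0) [-x clear] — {bezel, connector, fan, heatsink, module, pcb, retainer}
8. duct@(0, 0) [-x clear] — {bezel, connector, duct, fan, heatsink, module, pcb, retainer}
9. backplane@(-1, 0) [-x clear] — {backplane, bezel, connector, duct, fan, heatsink, module, pcb, retainer}
10. shield@(-2, 0) [-x clear] — {backplane, bezel, connector, duct, fan, heatsink, module, pcb, retainer, shield}

bezel; connector; retainer; pcb; module; heatsink; fan; duct; backplane; shield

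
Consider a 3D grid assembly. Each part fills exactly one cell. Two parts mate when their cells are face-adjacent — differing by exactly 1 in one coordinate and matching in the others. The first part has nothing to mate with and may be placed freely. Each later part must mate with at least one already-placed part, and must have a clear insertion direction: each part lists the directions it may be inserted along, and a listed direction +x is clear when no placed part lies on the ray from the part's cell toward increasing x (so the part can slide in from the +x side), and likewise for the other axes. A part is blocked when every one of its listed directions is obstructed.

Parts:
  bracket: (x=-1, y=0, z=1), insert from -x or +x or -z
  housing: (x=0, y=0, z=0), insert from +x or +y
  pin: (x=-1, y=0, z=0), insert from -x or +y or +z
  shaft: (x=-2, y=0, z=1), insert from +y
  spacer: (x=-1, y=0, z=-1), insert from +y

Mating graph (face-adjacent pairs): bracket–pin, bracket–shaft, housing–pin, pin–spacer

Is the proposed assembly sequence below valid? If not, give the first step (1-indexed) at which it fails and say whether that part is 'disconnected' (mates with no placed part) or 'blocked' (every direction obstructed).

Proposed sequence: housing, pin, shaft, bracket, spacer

1. housing@(0, 0, 0) [+x clear] — {housing}
2. pin@(-1, 0, 0) [-x clear] — {housing, pin}
3. shaft@(-2, 0, 1) — no placed neighbour ⇒ disconnected

Invalid at step 3 (disconnected)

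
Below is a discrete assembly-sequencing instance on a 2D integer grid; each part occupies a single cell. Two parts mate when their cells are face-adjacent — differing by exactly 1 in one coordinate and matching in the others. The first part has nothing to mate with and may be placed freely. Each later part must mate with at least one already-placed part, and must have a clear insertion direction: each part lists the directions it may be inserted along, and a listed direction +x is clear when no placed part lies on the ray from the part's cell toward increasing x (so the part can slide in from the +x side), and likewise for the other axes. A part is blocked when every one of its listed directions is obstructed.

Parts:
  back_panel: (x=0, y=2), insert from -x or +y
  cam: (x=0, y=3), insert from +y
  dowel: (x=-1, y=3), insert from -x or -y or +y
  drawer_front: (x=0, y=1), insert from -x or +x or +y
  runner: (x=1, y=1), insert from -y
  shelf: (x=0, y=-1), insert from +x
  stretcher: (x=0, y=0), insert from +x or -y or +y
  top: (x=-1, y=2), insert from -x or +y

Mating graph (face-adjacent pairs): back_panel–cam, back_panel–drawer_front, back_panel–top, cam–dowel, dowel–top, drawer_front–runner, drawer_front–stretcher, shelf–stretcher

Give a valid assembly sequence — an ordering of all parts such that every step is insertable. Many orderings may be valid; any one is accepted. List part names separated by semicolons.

top; back_panel; drawer_front; cam; runner; dowel; stretcher; shelf

1. top@(-1, 2) [-x clear] — {top}
2. back_panel@(0, 2) [+y clear] — {back_panel, top}
3. drawer_front@(0, 1) [-x clear] — {back_panel, drawer_front, top}
4. cam@(0, 3) [+y clear] — {back_panel, cam, drawer_front, top}
5. runner@(1, 1) [-y clear] — {back_panel, cam, drawer_front, runner, top}
6. dowel@(-1, 3) [-x clear] — {back_panel, cam, dowel, drawer_front, runner, top}
7. stretcher@(0, 0) [+x clear] — {back_panel, cam, dowel, drawer_front, runner, stretcher, top}
8. shelf@(0, -1) [+x clear] — {back_panel, cam, dowel, drawer_front, runner, shelf, stretcher, top}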